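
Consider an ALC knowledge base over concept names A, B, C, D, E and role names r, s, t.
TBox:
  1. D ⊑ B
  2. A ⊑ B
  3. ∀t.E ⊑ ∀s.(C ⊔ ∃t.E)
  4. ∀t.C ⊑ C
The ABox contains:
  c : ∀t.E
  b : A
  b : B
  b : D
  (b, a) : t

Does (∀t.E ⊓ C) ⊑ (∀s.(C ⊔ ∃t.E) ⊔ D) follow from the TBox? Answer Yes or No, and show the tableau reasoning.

Yes

1. (∀t.E ⊓ C) ⊑ (∀s.(C ⊔ ∃t.E) ⊔ D)  ⇔  ((∀t.E ⊓ C) ⊓ (∃s.(¬C ⊓ ∀t.¬E) ⊓ ¬D)) unsat w.r.t. T
   all branches close; clash {C, ¬C} at an ∃-successor
2. Hence (∀t.E ⊓ C) ⊑ (∀s.(C ⊔ ∃t.E) ⊔ D): entailed.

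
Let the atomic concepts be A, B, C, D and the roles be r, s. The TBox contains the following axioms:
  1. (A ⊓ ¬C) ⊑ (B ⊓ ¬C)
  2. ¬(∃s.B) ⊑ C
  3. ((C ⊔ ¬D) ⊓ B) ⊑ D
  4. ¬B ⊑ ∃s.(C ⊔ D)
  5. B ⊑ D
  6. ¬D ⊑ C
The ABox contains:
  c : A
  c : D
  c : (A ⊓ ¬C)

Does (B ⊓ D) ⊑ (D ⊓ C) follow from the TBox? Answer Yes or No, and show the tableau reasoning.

No

1. (B ⊓ D) ⊑ (D ⊓ C)  ⇔  ((B ⊓ D) ⊓ (¬D ⊔ ¬C)) unsat w.r.t. T
   open: L(x₀) ⊇ {B, D, ¬A, ¬C, ∃s.B} (+ ∃-successors)
2. Hence (B ⊓ D) ⊑ (D ⊓ C): not entailed.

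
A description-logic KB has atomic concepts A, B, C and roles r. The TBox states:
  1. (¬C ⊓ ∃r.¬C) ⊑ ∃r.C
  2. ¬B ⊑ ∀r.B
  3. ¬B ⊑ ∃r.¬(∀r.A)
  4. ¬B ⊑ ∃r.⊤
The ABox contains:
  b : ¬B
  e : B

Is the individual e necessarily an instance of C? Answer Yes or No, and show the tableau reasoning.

No

1. e : C?  L(e) = {B} ∪ {¬C}
   open: L(e) ⊇ {B, ¬C, ∀r.C} — e ∉ C possible
2. Hence e : C: not entailed.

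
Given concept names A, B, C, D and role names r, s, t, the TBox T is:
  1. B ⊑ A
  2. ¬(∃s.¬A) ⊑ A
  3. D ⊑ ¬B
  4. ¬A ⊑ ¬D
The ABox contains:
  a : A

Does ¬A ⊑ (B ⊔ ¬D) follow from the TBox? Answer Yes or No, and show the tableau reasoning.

Yes

1. ¬A ⊑ (B ⊔ ¬D)  ⇔  (¬A ⊓ (¬B ⊓ D)) unsat w.r.t. T
   all branches close; clash {D, ¬D} at x₀
2. Hence ¬A ⊑ (B ⊔ ¬D): entailed.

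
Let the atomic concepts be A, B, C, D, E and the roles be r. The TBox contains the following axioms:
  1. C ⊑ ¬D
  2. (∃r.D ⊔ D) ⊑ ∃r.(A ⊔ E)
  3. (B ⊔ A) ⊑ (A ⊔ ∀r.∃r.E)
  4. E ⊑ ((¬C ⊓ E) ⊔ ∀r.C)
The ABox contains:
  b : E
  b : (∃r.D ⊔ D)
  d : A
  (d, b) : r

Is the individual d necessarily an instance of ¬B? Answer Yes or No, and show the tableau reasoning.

1. d : ¬B?  L(d) = {A} ∪ {B}
   open: L(d) ⊇ {A, B, ¬C, ¬D, ¬E, …} — d ∉ ¬B possible
2. Hence d : ¬B: not entailed.

No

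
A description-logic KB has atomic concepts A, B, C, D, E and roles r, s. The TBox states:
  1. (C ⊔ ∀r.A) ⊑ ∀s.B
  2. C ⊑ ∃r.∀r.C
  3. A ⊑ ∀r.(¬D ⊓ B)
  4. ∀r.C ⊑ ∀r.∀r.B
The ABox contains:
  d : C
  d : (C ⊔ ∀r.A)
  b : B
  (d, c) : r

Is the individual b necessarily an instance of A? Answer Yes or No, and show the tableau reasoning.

1. b : A?  L(b) = {B} ∪ {¬A}
   open: L(b) ⊇ {B, ¬A, ¬C, ∃r.¬A, ∃r.¬C} (+ ∃-successors) — b ∉ A possible
2. Hence b : A: not entailed.

No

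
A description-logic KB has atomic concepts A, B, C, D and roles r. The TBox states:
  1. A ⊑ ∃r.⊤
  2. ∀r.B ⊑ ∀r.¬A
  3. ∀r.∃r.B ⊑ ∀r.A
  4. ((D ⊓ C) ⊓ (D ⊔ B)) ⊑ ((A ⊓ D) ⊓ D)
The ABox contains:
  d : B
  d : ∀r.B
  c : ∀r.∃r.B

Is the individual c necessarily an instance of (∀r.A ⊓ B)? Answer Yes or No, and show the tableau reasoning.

No

1. c : (∀r.A ⊓ B)?  L(c) = {∀r.∃r.B} ∪ {(∃r.¬A ⊔ ¬B)}
   apply at c: ∀r.∃r.B⊑∀r.A
   open: L(c) ⊇ {¬A, ¬B, ¬D, ∀r.A, ∀r.∃r.B, …} (+ ∃-successors) — c ∉ (∀r.A ⊓ B) possible
2. Hence c : (∀r.A ⊓ B): not entailed.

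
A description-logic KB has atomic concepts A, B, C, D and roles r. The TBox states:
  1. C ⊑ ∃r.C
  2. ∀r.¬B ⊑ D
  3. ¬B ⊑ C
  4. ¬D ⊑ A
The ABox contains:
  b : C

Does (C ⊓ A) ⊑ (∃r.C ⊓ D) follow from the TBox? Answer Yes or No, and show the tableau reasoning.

No

1. (C ⊓ A) ⊑ (∃r.C ⊓ D)  ⇔  ((C ⊓ A) ⊓ (∀r.¬C ⊔ ¬D)) unsat w.r.t. T
   apply at x₀: C⊑∃r.C
   open: L(x₀) ⊇ {A, C, ¬D, ∃r.B, ∃r.C} (+ ∃-successors)
2. Hence (C ⊓ A) ⊑ (∃r.C ⊓ D): not entailed.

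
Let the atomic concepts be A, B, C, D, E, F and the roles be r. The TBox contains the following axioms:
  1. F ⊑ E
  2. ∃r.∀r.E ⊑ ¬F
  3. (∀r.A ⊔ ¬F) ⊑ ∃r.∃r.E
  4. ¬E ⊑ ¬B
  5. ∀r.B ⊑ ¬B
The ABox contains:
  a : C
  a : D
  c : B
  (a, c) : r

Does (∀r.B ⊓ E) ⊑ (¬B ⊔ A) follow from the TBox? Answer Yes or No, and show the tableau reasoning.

Yes

1. (∀r.B ⊓ E) ⊑ (¬B ⊔ A)  ⇔  ((∀r.B ⊓ E) ⊓ (B ⊓ ¬A)) unsat w.r.t. T
   all branches close; clash {B, ¬B} at x₀
2. Hence (∀r.B ⊓ E) ⊑ (¬B ⊔ A): entailed.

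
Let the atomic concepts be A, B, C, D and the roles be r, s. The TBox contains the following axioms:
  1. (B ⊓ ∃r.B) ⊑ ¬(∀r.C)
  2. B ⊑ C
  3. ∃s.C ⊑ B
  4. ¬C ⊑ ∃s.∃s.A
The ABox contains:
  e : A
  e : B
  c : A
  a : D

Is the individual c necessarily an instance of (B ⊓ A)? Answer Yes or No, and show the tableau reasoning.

1. c : (B ⊓ A)?  L(c) = {A} ∪ {(¬B ⊔ ¬A)}
   open: L(c) ⊇ {A, C, ¬B, ∀s.¬C} — c ∉ (B ⊓ A) possible
2. Hence c : (B ⊓ A): not entailed.

No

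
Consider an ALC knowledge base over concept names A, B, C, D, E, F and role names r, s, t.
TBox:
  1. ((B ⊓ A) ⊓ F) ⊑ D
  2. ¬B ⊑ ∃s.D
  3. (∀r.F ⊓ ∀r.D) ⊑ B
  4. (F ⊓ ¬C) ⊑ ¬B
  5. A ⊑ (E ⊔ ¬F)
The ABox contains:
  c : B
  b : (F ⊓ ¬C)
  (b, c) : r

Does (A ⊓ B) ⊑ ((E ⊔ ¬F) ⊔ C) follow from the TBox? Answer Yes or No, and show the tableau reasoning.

1. (A ⊓ B) ⊑ ((E ⊔ ¬F) ⊔ C)  ⇔  ((A ⊓ B) ⊓ ((¬E ⊓ F) ⊓ ¬C)) unsat w.r.t. T
   all branches close; clash {B, ¬B} at x₀
2. Hence (A ⊓ B) ⊑ ((E ⊔ ¬F) ⊔ C): entailed.

Yes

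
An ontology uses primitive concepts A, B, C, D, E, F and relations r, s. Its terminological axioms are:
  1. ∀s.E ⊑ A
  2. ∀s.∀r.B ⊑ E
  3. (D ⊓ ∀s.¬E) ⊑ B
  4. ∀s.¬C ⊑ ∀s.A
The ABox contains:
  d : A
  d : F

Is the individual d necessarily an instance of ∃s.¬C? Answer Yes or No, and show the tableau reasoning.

1. d : ∃s.¬C?  L(d) = {A, F} ∪ {∀s.C}
   open: L(d) ⊇ {A, F, ¬D, ∀s.C, ∃s.C, …} (+ ∃-successors) — d ∉ ∃s.¬C possible
2. Hence d : ∃s.¬C: not entailed.

No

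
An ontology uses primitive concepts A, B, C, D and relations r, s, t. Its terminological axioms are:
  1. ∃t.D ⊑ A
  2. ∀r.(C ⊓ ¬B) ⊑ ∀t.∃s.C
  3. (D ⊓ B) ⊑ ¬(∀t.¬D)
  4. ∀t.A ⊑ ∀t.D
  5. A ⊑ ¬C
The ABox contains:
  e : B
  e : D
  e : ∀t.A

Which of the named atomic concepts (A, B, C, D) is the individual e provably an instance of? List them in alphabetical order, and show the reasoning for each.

{A, B, D}

1. e : A?  L(e) = {B, D, ∀t.A} ∪ {¬A}
   clash {A, ¬A} at e — e ∈ A
2. e : B?  L(e) = {B, D, ∀t.A} ∪ {¬B}
   clash {B, ¬B} at e — e ∈ B
3. e : C?  L(e) = {B, D, ∀t.A} ∪ {¬C}
   apply at e: ∀t.A⊑∀t.D
   open: L(e) ⊇ {A, B, D, ¬C, ∀t.A, …} (+ ∃-successors) — e ∉ C possible
4. e : D?  L(e) = {B, D, ∀t.A} ∪ {¬D}
   clash {D, ¬D} at e — e ∈ D
5. Entailed for e: {A, B, D}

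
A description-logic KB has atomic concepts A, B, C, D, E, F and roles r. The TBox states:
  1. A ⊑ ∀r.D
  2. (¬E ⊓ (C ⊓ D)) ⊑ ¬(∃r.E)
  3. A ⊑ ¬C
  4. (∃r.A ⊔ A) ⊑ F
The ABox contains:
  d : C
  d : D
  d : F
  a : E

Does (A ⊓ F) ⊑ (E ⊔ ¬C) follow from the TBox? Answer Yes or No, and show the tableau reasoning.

Yes

1. (A ⊓ F) ⊑ (E ⊔ ¬C)  ⇔  ((A ⊓ F) ⊓ (¬E ⊓ C)) unsat w.r.t. T
   all branches close; clash {C, ¬C} at x₀
2. Hence (A ⊓ F) ⊑ (E ⊔ ¬C): entailed.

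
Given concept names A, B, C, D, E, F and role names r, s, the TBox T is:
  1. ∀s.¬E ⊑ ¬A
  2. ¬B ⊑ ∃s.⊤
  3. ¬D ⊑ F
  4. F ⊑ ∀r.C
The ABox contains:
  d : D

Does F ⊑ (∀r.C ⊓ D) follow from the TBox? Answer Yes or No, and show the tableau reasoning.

1. F ⊑ (∀r.C ⊓ D)  ⇔  (F ⊓ (∃r.¬C ⊔ ¬D)) unsat w.r.t. T
   apply at x₀: F⊑∀r.C
   open: L(x₀) ⊇ {B, F, ¬D, ∀r.C, ∃s.E} (+ ∃-successors)
2. Hence F ⊑ (∀r.C ⊓ D): not entailed.

No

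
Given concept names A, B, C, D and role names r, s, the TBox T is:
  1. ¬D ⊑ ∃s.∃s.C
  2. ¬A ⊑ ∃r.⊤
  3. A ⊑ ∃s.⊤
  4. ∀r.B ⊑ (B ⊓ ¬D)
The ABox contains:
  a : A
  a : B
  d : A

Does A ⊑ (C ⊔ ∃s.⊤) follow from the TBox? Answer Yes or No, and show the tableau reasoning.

Yes

1. A ⊑ (C ⊔ ∃s.⊤)  ⇔  (A ⊓ (¬C ⊓ ∀s.⊥)) unsat w.r.t. T
   all branches close; clash ⊥ at an ∃-successor
2. Hence A ⊑ (C ⊔ ∃s.⊤): entailed.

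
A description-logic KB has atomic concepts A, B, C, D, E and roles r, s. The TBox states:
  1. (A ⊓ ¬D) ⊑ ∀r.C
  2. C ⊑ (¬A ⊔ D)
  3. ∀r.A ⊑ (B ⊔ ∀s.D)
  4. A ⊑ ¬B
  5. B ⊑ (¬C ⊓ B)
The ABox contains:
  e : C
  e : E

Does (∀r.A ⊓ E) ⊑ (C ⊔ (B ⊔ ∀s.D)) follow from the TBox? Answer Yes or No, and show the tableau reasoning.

1. (∀r.A ⊓ E) ⊑ (C ⊔ (B ⊔ ∀s.D))  ⇔  ((∀r.A ⊓ E) ⊓ (¬C ⊓ (¬B ⊓ ∃s.¬D))) unsat w.r.t. T
   all branches close; clash {D, ¬D} at an ∃-successor
2. Hence (∀r.A ⊓ E) ⊑ (C ⊔ (B ⊔ ∀s.D)): entailed.

Yes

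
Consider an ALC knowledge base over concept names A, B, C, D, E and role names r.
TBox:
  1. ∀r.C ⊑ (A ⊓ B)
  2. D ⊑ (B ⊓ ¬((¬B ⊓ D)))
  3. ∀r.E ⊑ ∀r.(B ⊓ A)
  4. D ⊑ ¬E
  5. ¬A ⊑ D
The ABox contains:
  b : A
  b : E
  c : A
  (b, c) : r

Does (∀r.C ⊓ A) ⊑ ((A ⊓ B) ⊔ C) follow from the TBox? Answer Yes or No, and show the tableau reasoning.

1. (∀r.C ⊓ A) ⊑ ((A ⊓ B) ⊔ C)  ⇔  ((∀r.C ⊓ A) ⊓ ((¬A ⊔ ¬B) ⊓ ¬C)) unsat w.r.t. T
   all branches close; clash {B, ¬B} at x₀
2. Hence (∀r.C ⊓ A) ⊑ ((A ⊓ B) ⊔ C): entailed.

Yes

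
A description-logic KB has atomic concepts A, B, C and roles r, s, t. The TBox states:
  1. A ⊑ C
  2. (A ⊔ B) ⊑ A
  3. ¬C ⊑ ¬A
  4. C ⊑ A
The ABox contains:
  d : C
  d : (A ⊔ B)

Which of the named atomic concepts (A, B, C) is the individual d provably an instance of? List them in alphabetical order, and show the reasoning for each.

1. d : A?  L(d) = {C, (A ⊔ B)} ∪ {¬A}
   clash {A, ¬A} at d — d ∈ A
2. d : B?  L(d) = {C, (A ⊔ B)} ∪ {¬B}
   apply at d: (A ⊔ B)⊑A; C⊑A
   open: L(d) ⊇ {A, C, ¬B} — d ∉ B possible
3. d : C?  L(d) = {C, (A ⊔ B)} ∪ {¬C}
   clash {C, ¬C} at d — d ∈ C
4. Entailed for d: {A, C}

{A, C}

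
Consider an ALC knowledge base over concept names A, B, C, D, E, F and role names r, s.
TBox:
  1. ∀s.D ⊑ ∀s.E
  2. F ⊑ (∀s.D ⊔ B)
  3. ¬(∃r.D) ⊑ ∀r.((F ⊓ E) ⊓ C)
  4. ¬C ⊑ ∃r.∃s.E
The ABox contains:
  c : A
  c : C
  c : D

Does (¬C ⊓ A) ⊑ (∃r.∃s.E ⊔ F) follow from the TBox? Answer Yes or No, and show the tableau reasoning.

Yes

1. (¬C ⊓ A) ⊑ (∃r.∃s.E ⊔ F)  ⇔  ((¬C ⊓ A) ⊓ (∀r.∀s.¬E ⊓ ¬F)) unsat w.r.t. T
   all branches close; clash {E, ¬E} at an ∃-successor
2. Hence (¬C ⊓ A) ⊑ (∃r.∃s.E ⊔ F): entailed.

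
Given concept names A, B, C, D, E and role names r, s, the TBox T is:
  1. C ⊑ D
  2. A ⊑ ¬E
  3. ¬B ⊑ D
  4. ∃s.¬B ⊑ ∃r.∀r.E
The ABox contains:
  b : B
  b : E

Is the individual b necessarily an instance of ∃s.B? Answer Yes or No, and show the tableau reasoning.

1. b : ∃s.B?  L(b) = {B, E} ∪ {∀s.¬B}
   open: L(b) ⊇ {B, E, ¬A, ¬C, ∀s.B, …} — b ∉ ∃s.B possible
2. Hence b : ∃s.B: not entailed.

No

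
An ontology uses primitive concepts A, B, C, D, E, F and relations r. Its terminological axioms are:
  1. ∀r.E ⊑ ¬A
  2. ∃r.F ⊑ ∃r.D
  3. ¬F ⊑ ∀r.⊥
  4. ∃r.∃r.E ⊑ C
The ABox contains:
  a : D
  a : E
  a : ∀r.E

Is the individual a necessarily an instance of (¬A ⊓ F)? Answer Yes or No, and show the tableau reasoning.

1. a : (¬A ⊓ F)?  L(a) = {D, E, ∀r.E} ∪ {(A ⊔ ¬F)}
   apply at a: ∀r.E⊑¬A
   open: L(a) ⊇ {D, E, ¬A, ¬F, ∀r.E, …} — a ∉ (¬A ⊓ F) possible
2. Hence a : (¬A ⊓ F): not entailed.

No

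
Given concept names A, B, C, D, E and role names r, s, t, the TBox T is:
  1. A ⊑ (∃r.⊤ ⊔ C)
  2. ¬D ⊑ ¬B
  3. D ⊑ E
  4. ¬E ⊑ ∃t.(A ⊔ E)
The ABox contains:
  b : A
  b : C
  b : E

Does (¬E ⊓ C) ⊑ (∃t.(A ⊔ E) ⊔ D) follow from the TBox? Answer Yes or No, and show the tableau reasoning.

1. (¬E ⊓ C) ⊑ (∃t.(A ⊔ E) ⊔ D)  ⇔  ((¬E ⊓ C) ⊓ (∀t.(¬A ⊓ ¬E) ⊓ ¬D)) unsat w.r.t. T
   all branches close; clash {E, ¬E} at an ∃-successor
2. Hence (¬E ⊓ C) ⊑ (∃t.(A ⊔ E) ⊔ D): entailed.

Yes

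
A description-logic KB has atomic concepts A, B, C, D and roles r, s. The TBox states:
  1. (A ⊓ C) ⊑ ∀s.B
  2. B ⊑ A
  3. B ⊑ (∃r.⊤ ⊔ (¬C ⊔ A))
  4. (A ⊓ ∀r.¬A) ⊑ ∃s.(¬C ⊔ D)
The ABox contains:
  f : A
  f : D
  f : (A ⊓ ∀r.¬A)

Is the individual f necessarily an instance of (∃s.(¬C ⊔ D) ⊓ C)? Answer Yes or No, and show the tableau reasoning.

No

1. f : (∃s.(¬C ⊔ D) ⊓ C)?  L(f) = {A, D, (A ⊓ ∀r.¬A)} ∪ {(∀s.(C ⊓ ¬D) ⊔ ¬C)}
   apply at f: (A ⊓ ∀r.¬A)⊑∃s.(¬C ⊔ D)
   open: L(f) ⊇ {A, D, ¬B, ¬C, ∀r.¬A, …} (+ ∃-successors) — f ∉ (∃s.(¬C ⊔ D) ⊓ C) possible
2. Hence f : (∃s.(¬C ⊔ D) ⊓ C): not entailed.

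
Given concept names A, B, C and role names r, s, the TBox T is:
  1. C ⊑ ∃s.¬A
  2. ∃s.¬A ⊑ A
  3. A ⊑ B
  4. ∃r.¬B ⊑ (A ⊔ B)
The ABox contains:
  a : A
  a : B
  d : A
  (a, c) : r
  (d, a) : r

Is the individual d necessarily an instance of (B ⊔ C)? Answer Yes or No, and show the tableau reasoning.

1. d : (B ⊔ C)?  L(d) = {A} ∪ {(¬B ⊓ ¬C)}
   clash {B, ¬B} at d — d ∈ (B ⊔ C)
2. Hence d : (B ⊔ C): entailed.

Yes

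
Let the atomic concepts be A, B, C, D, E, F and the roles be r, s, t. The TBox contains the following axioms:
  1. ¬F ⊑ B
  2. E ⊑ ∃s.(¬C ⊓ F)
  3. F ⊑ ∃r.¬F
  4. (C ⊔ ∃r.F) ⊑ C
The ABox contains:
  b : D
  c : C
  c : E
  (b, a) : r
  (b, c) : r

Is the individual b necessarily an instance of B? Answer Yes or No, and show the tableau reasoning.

1. b : B?  L(b) = {D} ∪ {¬B}
   open: L(b) ⊇ {D, F, ¬B, ¬C, ¬E, …} (+ ∃-successors) — b ∉ B possible
2. Hence b : B: not entailed.

No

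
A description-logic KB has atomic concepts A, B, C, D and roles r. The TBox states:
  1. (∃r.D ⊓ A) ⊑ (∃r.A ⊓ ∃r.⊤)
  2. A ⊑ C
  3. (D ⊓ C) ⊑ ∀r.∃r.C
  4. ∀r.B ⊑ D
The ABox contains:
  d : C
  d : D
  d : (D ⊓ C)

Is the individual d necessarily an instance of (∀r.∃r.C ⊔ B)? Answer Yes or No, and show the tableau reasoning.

1. d : (∀r.∃r.C ⊔ B)?  L(d) = {C, D, (D ⊓ C)} ∪ {(∃r.∀r.¬C ⊓ ¬B)}
   clash {C, ¬C} at an ∃-successor — d ∈ (∀r.∃r.C ⊔ B)
2. Hence d : (∀r.∃r.C ⊔ B): entailed.

Yes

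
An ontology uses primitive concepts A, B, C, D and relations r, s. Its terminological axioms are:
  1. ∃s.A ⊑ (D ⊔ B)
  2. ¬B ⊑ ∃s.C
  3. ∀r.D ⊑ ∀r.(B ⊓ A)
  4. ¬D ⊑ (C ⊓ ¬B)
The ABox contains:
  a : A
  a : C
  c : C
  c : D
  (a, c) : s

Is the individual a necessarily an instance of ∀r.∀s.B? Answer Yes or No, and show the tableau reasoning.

1. a : ∀r.∀s.B?  L(a) = {A, C} ∪ {∃r.∃s.¬B}
   open: L(a) ⊇ {A, B, C, D, ∀s.¬A, …} (+ ∃-successors) — a ∉ ∀r.∀s.B possible
2. Hence a : ∀r.∀s.B: not entailed.

No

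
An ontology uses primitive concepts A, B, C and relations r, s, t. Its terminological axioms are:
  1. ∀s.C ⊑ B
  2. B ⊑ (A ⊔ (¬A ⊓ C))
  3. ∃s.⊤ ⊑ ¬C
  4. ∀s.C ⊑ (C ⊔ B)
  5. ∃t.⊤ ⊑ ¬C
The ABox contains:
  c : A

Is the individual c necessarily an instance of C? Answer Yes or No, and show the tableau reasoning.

1. c : C?  L(c) = {A} ∪ {¬C}
   open: L(c) ⊇ {A, ¬B, ¬C, ∃s.¬C} (+ ∃-successors) — c ∉ C possible
2. Hence c : C: not entailed.

No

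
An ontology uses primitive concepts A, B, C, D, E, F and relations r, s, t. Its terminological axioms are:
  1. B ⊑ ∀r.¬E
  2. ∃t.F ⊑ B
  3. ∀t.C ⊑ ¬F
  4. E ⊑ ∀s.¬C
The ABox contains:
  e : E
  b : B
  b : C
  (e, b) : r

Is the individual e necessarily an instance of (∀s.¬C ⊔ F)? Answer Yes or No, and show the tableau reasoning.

Yes

1. e : (∀s.¬C ⊔ F)?  L(e) = {E} ∪ {(∃s.C ⊓ ¬F)}
   clash {C, ¬C} at an ∃-successor — e ∈ (∀s.¬C ⊔ F)
2. Hence e : (∀s.¬C ⊔ F): entailed.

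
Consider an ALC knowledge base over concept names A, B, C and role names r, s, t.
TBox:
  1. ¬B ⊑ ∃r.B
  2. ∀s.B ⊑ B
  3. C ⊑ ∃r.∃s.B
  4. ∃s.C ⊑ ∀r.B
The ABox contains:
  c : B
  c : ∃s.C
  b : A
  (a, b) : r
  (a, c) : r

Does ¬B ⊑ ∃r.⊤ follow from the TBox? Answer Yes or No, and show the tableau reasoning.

1. ¬B ⊑ ∃r.⊤  ⇔  (¬B ⊓ ∀r.⊥) unsat w.r.t. T
   all branches close; clash {B, ¬B} at x₀
2. Hence ¬B ⊑ ∃r.⊤: entailed.

Yes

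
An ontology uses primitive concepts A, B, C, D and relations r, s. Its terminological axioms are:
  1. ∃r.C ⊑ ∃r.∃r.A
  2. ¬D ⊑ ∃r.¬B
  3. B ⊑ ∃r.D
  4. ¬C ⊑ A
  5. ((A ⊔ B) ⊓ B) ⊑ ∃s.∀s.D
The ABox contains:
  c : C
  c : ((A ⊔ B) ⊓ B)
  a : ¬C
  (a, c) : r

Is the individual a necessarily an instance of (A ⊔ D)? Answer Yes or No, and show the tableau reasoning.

1. a : (A ⊔ D)?  L(a) = {¬C} ∪ {(¬A ⊓ ¬D)}
   clash {A, ¬A} at a — a ∈ (A ⊔ D)
2. Hence a : (A ⊔ D): entailed.

Yes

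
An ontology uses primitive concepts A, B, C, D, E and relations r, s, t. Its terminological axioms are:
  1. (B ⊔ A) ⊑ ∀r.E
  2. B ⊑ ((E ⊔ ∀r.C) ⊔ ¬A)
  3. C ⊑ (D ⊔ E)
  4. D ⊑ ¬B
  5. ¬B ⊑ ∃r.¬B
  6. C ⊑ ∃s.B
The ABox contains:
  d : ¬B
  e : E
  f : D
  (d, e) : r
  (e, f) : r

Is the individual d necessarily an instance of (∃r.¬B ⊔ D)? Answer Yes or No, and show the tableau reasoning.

1. d : (∃r.¬B ⊔ D)?  L(d) = {¬B} ∪ {(∀r.B ⊓ ¬D)}
   clash {B, ¬B} at an ∃-successor — d ∈ (∃r.¬B ⊔ D)
2. Hence d : (∃r.¬B ⊔ D): entailed.

Yes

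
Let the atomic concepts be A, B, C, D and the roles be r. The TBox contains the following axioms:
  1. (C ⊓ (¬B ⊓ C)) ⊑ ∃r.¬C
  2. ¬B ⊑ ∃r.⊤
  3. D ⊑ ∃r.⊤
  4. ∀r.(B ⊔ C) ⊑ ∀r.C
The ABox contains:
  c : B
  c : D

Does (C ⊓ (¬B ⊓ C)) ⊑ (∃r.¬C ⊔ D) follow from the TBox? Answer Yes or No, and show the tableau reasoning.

Yes

1. (C ⊓ (¬B ⊓ C)) ⊑ (∃r.¬C ⊔ D)  ⇔  ((C ⊓ (¬B ⊓ C)) ⊓ (∀r.C ⊓ ¬D)) unsat w.r.t. T
   all branches close; clash {C, ¬C} at an ∃-successor
2. Hence (C ⊓ (¬B ⊓ C)) ⊑ (∃r.¬C ⊔ D): entailed.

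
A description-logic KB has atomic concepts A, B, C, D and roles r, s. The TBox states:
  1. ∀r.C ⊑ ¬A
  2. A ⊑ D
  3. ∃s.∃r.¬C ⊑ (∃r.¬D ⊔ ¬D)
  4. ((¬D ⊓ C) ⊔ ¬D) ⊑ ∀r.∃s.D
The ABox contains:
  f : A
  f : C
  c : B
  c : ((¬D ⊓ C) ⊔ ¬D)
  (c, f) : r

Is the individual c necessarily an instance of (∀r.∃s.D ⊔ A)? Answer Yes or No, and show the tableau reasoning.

1. c : (∀r.∃s.D ⊔ A)?  L(c) = {B, ((¬D ⊓ C) ⊔ ¬D)} ∪ {(∃r.∀s.¬D ⊓ ¬A)}
   clash {D, ¬D} at an ∃-successor — c ∈ (∀r.∃s.D ⊔ A)
2. Hence c : (∀r.∃s.D ⊔ A): entailed.

Yes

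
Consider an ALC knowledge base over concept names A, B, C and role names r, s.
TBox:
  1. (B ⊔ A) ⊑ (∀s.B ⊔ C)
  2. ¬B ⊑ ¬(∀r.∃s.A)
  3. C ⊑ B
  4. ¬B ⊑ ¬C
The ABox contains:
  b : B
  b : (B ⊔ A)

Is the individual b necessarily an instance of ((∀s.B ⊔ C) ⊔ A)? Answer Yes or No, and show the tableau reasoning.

1. b : ((∀s.B ⊔ C) ⊔ A)?  L(b) = {B, (B ⊔ A)} ∪ {((∃s.¬B ⊓ ¬C) ⊓ ¬A)}
   clash {C, ¬C} at b — b ∈ ((∀s.B ⊔ C) ⊔ A)
2. Hence b : ((∀s.B ⊔ C) ⊔ A): entailed.

Yes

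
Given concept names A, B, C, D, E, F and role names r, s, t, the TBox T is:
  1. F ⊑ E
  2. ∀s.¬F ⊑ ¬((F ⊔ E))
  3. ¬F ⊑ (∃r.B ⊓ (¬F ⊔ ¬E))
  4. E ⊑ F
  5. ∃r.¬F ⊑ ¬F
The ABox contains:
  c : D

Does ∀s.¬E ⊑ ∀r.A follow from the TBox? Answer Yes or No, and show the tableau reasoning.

1. ∀s.¬E ⊑ ∀r.A  ⇔  (∀s.¬E ⊓ ∃r.¬A) unsat w.r.t. T
   open: L(x₀) ⊇ {¬E, ¬F, ∀s.¬E, ∃r.B, ∃r.¬A} (+ ∃-successors)
2. Hence ∀s.¬E ⊑ ∀r.A: not entailed.

No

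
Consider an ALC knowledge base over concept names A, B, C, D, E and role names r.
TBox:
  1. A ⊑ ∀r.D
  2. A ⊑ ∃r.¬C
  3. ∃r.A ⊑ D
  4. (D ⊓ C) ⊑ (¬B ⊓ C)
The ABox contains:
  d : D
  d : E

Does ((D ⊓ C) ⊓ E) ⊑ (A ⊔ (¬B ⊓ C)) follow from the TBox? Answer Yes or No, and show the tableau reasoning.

1. ((D ⊓ C) ⊓ E) ⊑ (A ⊔ (¬B ⊓ C))  ⇔  (((D ⊓ C) ⊓ E) ⊓ (¬A ⊓ (B ⊔ ¬C))) unsat w.r.t. T
   all branches close; clash {C, ¬C} at x₀
2. Hence ((D ⊓ C) ⊓ E) ⊑ (A ⊔ (¬B ⊓ C)): entailed.

Yes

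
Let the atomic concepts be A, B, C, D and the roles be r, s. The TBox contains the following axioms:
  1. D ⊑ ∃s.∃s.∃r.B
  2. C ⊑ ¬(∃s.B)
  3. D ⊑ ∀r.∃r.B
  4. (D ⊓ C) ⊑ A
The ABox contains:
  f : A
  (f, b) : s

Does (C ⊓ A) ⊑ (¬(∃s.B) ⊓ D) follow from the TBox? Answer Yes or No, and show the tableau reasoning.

1. (C ⊓ A) ⊑ (¬(∃s.B) ⊓ D)  ⇔  ((C ⊓ A) ⊓ (∃s.B ⊔ ¬D)) unsat w.r.t. T
   apply at x₀: C⊑¬(∃s.B)
   open: L(x₀) ⊇ {A, C, ¬D, ∀s.¬B}
2. Hence (C ⊓ A) ⊑ (¬(∃s.B) ⊓ D): not entailed.

No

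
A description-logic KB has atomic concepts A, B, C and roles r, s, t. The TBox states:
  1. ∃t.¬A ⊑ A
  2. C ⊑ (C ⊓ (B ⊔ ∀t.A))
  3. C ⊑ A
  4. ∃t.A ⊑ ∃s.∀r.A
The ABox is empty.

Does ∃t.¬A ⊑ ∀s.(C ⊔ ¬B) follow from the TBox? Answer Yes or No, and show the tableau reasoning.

No

1. ∃t.¬A ⊑ ∀s.(C ⊔ ¬B)  ⇔  (∃t.¬A ⊓ ∃s.(¬C ⊓ B)) unsat w.r.t. T
   apply at x₀: ∃t.¬A⊑A
   open: L(x₀) ⊇ {A, ¬C, ∀t.¬A, ∃s.(¬C ⊓ B), ∃t.¬A} (+ ∃-successors)
2. Hence ∃t.¬A ⊑ ∀s.(C ⊔ ¬B): not entailed.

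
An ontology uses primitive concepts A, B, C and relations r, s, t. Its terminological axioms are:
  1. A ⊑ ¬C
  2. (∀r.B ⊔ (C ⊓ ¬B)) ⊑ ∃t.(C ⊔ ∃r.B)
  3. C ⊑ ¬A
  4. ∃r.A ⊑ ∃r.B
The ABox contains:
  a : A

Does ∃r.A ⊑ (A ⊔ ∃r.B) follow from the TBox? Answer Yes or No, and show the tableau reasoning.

Yes

1. ∃r.A ⊑ (A ⊔ ∃r.B)  ⇔  (∃r.A ⊓ (¬A ⊓ ∀r.¬B)) unsat w.r.t. T
   all branches close; clash {B, ¬B} at an ∃-successor
2. Hence ∃r.A ⊑ (A ⊔ ∃r.B): entailed.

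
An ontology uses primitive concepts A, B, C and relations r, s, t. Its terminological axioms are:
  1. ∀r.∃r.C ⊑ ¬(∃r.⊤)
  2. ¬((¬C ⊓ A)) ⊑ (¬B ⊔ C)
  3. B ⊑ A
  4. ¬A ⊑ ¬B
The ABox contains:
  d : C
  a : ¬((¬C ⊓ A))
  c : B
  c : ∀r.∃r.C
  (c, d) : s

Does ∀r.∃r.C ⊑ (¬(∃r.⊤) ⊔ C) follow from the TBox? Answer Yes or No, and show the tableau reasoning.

1. ∀r.∃r.C ⊑ (¬(∃r.⊤) ⊔ C)  ⇔  (∀r.∃r.C ⊓ (∃r.⊤ ⊓ ¬C)) unsat w.r.t. T
   all branches close; clash ⊥ at an ∃-successor
2. Hence ∀r.∃r.C ⊑ (¬(∃r.⊤) ⊔ C): entailed.

Yes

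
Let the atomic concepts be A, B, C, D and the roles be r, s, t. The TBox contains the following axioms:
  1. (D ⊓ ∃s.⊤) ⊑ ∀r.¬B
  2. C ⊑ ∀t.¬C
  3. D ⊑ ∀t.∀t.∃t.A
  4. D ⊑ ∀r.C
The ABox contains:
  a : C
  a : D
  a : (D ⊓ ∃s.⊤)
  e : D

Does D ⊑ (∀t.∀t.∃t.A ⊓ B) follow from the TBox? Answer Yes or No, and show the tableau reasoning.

No

1. D ⊑ (∀t.∀t.∃t.A ⊓ B)  ⇔  (D ⊓ (∃t.∃t.∀t.¬A ⊔ ¬B)) unsat w.r.t. T
   apply at x₀: D⊑∀t.∀t.∃t.A; D⊑∀r.C
   open: L(x₀) ⊇ {D, ¬B, ¬C, ∀r.C, ∀s.⊥, …}
2. Hence D ⊑ (∀t.∀t.∃t.A ⊓ B): not entailed.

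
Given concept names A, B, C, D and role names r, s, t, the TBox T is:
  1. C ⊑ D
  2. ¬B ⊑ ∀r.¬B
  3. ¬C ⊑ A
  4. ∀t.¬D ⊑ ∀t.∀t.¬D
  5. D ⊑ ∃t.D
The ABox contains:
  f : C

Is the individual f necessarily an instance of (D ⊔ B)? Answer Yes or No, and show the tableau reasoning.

Yes

1. f : (D ⊔ B)?  L(f) = {C} ∪ {(¬D ⊓ ¬B)}
   clash {D, ¬D} at f — f ∈ (D ⊔ B)
2. Hence f : (D ⊔ B): entailed.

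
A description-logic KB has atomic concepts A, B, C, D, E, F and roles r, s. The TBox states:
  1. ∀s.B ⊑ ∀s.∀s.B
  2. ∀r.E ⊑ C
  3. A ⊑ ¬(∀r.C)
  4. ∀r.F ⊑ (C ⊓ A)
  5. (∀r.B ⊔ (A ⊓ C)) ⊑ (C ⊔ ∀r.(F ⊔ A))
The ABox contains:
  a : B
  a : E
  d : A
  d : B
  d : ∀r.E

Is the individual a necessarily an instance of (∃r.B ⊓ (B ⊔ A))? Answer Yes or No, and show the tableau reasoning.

No

1. a : (∃r.B ⊓ (B ⊔ A))?  L(a) = {B, E} ∪ {(∀r.¬B ⊔ (¬B ⊓ ¬A))}
   open: L(a) ⊇ {B, E, ¬A, ∀r.¬B, ∃r.¬B, …} (+ ∃-successors) — a ∉ (∃r.B ⊓ (B ⊔ A)) possible
2. Hence a : (∃r.B ⊓ (B ⊔ A)): not entailed.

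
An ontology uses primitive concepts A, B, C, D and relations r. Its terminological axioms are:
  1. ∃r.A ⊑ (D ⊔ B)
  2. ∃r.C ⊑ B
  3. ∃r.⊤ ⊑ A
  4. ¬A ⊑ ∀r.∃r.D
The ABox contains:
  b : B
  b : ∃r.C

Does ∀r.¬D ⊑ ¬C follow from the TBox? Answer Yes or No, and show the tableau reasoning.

No

1. ∀r.¬D ⊑ ¬C  ⇔  (∀r.¬D ⊓ C) unsat w.r.t. T
   open: L(x₀) ⊇ {A, C, ∀r.¬A, ∀r.¬C, ∀r.¬D, …}
2. Hence ∀r.¬D ⊑ ¬C: not entailed.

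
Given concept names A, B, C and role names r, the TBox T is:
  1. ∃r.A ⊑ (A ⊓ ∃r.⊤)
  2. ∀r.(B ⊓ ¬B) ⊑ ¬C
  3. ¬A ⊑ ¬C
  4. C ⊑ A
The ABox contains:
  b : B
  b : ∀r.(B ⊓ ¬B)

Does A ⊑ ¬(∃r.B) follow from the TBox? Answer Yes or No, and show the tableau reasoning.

1. A ⊑ ¬(∃r.B)  ⇔  (A ⊓ ∃r.B) unsat w.r.t. T
   open: L(x₀) ⊇ {A, ∀r.¬A, ∃r.(¬B ⊔ B), ∃r.B} (+ ∃-successors)
2. Hence A ⊑ ¬(∃r.B): not entailed.

No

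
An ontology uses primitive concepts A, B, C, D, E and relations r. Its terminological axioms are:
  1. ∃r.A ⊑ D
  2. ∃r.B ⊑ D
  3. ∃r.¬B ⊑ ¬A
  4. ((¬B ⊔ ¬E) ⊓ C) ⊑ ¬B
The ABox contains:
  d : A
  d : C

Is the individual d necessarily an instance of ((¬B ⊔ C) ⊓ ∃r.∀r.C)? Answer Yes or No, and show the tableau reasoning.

No

1. d : ((¬B ⊔ C) ⊓ ∃r.∀r.C)?  L(d) = {A, C} ∪ {((B ⊓ ¬C) ⊔ ∀r.∃r.¬C)}
   open: L(d) ⊇ {A, B, C, E, ∀r.B, …} — d ∉ ((¬B ⊔ C) ⊓ ∃r.∀r.C) possible
2. Hence d : ((¬B ⊔ C) ⊓ ∃r.∀r.C): not entailed.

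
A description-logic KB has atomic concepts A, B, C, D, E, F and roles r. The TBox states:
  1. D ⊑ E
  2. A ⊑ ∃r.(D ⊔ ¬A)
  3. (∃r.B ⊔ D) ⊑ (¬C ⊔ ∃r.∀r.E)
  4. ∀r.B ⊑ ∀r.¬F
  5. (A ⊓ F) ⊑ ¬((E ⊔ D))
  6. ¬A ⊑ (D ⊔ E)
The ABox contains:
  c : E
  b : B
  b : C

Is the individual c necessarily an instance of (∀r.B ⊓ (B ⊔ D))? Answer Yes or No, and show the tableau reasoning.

1. c : (∀r.B ⊓ (B ⊔ D))?  L(c) = {E} ∪ {(∃r.¬B ⊔ (¬B ⊓ ¬D))}
   open: L(c) ⊇ {A, E, ¬D, ¬F, ∀r.¬B, …} (+ ∃-successors) — c ∉ (∀r.B ⊓ (B ⊔ D)) possible
2. Hence c : (∀r.B ⊓ (B ⊔ D)): not entailed.

No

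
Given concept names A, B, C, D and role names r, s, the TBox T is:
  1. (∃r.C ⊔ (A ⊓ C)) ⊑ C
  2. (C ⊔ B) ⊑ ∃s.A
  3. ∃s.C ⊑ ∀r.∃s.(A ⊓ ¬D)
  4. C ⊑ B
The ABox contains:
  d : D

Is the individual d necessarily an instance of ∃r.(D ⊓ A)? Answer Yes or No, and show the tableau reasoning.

No

1. d : ∃r.(D ⊓ A)?  L(d) = {D} ∪ {∀r.(¬D ⊔ ¬A)}
   open: L(d) ⊇ {D, ¬B, ¬C, ∀r.(¬D ⊔ ¬A), ∀r.¬C, …} — d ∉ ∃r.(D ⊓ A) possible
2. Hence d : ∃r.(D ⊓ A): not entailed.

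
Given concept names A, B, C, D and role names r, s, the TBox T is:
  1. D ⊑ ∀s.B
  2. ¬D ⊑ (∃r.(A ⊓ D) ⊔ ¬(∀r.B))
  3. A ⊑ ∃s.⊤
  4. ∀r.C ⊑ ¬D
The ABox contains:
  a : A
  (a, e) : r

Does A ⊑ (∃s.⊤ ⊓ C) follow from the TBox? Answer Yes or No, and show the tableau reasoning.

No

1. A ⊑ (∃s.⊤ ⊓ C)  ⇔  (A ⊓ (∀s.⊥ ⊔ ¬C)) unsat w.r.t. T
   apply at x₀: A⊑∃s.⊤
   open: L(x₀) ⊇ {A, ¬C, ¬D, ∃r.(A ⊓ D), ∃s.⊤} (+ ∃-successors)
2. Hence A ⊑ (∃s.⊤ ⊓ C): not entailed.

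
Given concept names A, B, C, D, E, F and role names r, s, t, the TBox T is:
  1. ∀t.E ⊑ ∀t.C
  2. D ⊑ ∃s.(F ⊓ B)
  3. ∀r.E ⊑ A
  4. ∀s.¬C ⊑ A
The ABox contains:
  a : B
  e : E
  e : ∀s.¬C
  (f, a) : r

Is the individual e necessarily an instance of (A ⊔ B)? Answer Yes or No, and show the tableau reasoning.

Yes

1. e : (A ⊔ B)?  L(e) = {E, ∀s.¬C} ∪ {(¬A ⊓ ¬B)}
   clash {A, ¬A} at e — e ∈ (A ⊔ B)
2. Hence e : (A ⊔ B): entailed.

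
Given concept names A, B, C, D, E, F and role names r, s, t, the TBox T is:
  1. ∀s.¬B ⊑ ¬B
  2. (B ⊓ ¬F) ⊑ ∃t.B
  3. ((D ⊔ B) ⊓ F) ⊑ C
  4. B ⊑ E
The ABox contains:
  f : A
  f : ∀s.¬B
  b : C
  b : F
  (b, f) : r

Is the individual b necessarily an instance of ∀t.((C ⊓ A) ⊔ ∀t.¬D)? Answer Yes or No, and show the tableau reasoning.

1. b : ∀t.((C ⊓ A) ⊔ ∀t.¬D)?  L(b) = {C, F} ∪ {∃t.((¬C ⊔ ¬A) ⊓ ∃t.D)}
   open: L(b) ⊇ {C, F, ¬B, ∃t.((¬C ⊔ ¬A) ⊓ ∃t.D)} (+ ∃-successors) — b ∉ ∀t.((C ⊓ A) ⊔ ∀t.¬D) possible
2. Hence b : ∀t.((C ⊓ A) ⊔ ∀t.¬D): not entailed.

No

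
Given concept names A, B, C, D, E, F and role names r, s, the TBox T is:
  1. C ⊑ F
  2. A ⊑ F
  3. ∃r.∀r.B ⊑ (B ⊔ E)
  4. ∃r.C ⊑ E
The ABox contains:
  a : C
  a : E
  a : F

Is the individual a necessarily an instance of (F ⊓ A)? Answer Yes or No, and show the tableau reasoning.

No

1. a : (F ⊓ A)?  L(a) = {C, E, F} ∪ {(¬F ⊔ ¬A)}
   open: L(a) ⊇ {C, E, F, ¬A, ∀r.∃r.¬B} — a ∉ (F ⊓ A) possible
2. Hence a : (F ⊓ A): not entailed.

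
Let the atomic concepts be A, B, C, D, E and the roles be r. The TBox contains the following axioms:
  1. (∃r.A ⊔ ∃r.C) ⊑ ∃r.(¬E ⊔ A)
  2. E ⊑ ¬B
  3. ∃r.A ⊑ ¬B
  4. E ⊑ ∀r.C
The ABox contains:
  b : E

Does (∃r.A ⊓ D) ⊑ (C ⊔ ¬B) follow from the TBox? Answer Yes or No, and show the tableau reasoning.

Yes

1. (∃r.A ⊓ D) ⊑ (C ⊔ ¬B)  ⇔  ((∃r.A ⊓ D) ⊓ (¬C ⊓ B)) unsat w.r.t. T
   all branches close; clash {B, ¬B} at x₀
2. Hence (∃r.A ⊓ D) ⊑ (C ⊔ ¬B): entailed.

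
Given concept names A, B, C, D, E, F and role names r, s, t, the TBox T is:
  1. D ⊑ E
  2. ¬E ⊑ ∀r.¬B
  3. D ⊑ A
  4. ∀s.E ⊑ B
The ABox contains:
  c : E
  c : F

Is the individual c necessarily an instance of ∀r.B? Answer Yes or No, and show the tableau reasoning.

1. c : ∀r.B?  L(c) = {E, F} ∪ {∃r.¬B}
   open: L(c) ⊇ {E, F, ¬D, ∃r.¬B, ∃s.¬E} (+ ∃-successors) — c ∉ ∀r.B possible
2. Hence c : ∀r.B: not entailed.

No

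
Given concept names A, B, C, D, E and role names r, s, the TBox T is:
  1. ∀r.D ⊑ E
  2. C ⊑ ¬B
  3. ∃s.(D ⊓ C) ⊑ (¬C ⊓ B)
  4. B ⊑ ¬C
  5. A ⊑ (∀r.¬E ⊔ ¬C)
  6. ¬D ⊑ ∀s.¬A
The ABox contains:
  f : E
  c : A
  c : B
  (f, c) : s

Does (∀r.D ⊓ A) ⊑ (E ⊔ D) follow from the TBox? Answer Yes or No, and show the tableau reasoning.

Yes

1. (∀r.D ⊓ A) ⊑ (E ⊔ D)  ⇔  ((∀r.D ⊓ A) ⊓ (¬E ⊓ ¬D)) unsat w.r.t. T
   all branches close; clash {E, ¬E} at x₀
2. Hence (∀r.D ⊓ A) ⊑ (E ⊔ D): entailed.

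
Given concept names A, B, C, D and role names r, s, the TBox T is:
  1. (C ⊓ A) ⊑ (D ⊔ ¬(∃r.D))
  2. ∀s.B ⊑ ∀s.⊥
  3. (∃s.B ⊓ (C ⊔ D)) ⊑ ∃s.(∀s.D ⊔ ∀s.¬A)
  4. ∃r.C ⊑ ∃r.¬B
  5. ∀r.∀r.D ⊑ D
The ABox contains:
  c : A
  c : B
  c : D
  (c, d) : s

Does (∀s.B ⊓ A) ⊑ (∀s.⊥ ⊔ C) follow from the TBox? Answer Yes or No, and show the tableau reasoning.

Yes

1. (∀s.B ⊓ A) ⊑ (∀s.⊥ ⊔ C)  ⇔  ((∀s.B ⊓ A) ⊓ (∃s.⊤ ⊓ ¬C)) unsat w.r.t. T
   all branches close; clash ⊥ at an ∃-successor
2. Hence (∀s.B ⊓ A) ⊑ (∀s.⊥ ⊔ C): entailed.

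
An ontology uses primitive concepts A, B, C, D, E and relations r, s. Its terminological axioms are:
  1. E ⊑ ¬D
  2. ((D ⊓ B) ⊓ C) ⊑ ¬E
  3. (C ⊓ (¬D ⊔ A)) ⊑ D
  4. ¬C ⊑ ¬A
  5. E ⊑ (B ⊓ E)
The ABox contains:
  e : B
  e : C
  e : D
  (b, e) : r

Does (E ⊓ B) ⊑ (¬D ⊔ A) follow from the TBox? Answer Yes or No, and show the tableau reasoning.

Yes

1. (E ⊓ B) ⊑ (¬D ⊔ A)  ⇔  ((E ⊓ B) ⊓ (D ⊓ ¬A)) unsat w.r.t. T
   all branches close; clash {D, ¬D} at x₀
2. Hence (E ⊓ B) ⊑ (¬D ⊔ A): entailed.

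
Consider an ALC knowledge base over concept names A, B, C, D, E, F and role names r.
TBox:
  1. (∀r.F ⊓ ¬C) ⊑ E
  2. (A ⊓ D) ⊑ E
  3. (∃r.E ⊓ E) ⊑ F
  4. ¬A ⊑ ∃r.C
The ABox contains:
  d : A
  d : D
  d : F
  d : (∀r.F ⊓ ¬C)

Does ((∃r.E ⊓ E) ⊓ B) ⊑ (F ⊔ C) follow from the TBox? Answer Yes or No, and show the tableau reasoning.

1. ((∃r.E ⊓ E) ⊓ B) ⊑ (F ⊔ C)  ⇔  (((∃r.E ⊓ E) ⊓ B) ⊓ (¬F ⊓ ¬C)) unsat w.r.t. T
   all branches close; clash {F, ¬F} at x₀
2. Hence ((∃r.E ⊓ E) ⊓ B) ⊑ (F ⊔ C): entailed.

Yes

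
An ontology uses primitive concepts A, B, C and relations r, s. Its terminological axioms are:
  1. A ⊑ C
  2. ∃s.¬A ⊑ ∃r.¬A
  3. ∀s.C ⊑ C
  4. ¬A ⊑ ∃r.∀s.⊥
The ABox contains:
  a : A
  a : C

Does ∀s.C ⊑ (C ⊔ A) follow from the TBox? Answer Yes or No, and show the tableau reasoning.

1. ∀s.C ⊑ (C ⊔ A)  ⇔  (∀s.C ⊓ (¬C ⊓ ¬A)) unsat w.r.t. T
   all branches close; clash {C, ¬C} at x₀
2. Hence ∀s.C ⊑ (C ⊔ A): entailed.

Yes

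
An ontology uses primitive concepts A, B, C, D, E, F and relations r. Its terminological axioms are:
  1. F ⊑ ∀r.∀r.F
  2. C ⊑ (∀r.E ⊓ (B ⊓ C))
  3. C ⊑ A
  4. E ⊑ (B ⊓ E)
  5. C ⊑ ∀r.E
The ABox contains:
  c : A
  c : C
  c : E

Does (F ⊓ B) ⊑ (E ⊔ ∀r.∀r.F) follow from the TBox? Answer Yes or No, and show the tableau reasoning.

1. (F ⊓ B) ⊑ (E ⊔ ∀r.∀r.F)  ⇔  ((F ⊓ B) ⊓ (¬E ⊓ ∃r.∃r.¬F)) unsat w.r.t. T
   all branches close; clash {F, ¬F} at an ∃-successor
2. Hence (F ⊓ B) ⊑ (E ⊔ ∀r.∀r.F): entailed.

Yes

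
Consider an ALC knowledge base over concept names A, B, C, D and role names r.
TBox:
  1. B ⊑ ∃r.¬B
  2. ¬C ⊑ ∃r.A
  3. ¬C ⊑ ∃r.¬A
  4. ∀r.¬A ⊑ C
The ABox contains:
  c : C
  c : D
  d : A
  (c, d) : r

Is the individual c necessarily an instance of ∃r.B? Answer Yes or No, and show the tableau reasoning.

1. c : ∃r.B?  L(c) = {C, D} ∪ {∀r.¬B}
   open: L(c) ⊇ {C, D, ¬B, ∀r.¬B} — c ∉ ∃r.B possible
2. Hence c : ∃r.B: not entailed.

No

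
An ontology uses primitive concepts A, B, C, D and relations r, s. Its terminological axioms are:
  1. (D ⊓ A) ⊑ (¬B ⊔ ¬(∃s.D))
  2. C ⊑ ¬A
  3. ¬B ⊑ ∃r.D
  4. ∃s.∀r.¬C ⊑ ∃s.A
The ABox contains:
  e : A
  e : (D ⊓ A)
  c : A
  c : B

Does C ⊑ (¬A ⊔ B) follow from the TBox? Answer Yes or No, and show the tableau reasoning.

Yes

1. C ⊑ (¬A ⊔ B)  ⇔  (C ⊓ (A ⊓ ¬B)) unsat w.r.t. T
   all branches close; clash {A, ¬A} at x₀
2. Hence C ⊑ (¬A ⊔ B): entailed.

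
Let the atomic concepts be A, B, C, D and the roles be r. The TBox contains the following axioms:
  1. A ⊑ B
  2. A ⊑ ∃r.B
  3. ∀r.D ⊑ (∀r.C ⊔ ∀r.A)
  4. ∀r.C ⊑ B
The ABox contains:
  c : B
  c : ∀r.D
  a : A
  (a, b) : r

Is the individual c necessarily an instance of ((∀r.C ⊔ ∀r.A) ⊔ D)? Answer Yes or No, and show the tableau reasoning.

Yes

1. c : ((∀r.C ⊔ ∀r.A) ⊔ D)?  L(c) = {B, ∀r.D} ∪ {((∃r.¬C ⊓ ∃r.¬A) ⊓ ¬D)}
   clash {A, ¬A} at an ∃-successor — c ∈ ((∀r.C ⊔ ∀r.A) ⊔ D)
2. Hence c : ((∀r.C ⊔ ∀r.A) ⊔ D): entailed.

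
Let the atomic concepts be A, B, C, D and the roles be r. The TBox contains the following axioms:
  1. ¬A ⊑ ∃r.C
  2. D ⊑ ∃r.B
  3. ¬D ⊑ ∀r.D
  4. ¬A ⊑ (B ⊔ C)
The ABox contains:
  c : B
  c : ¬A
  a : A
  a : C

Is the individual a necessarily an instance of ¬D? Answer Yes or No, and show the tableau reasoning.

No

1. a : ¬D?  L(a) = {A, C} ∪ {D}
   apply at a: D⊑∃r.B
   open: L(a) ⊇ {A, C, D, ∃r.B} (+ ∃-successors) — a ∉ ¬D possible
2. Hence a : ¬D: not entailed.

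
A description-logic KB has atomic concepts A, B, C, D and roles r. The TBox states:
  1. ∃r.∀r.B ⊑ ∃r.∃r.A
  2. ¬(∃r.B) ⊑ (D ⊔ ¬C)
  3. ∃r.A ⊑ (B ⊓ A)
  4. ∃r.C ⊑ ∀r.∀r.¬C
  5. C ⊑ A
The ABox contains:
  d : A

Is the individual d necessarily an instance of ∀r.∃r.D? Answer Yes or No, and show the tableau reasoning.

1. d : ∀r.∃r.D?  L(d) = {A} ∪ {∃r.∀r.¬D}
   open: L(d) ⊇ {A, ∀r.¬A, ∀r.¬C, ∀r.∃r.¬B, ∃r.B, …} (+ ∃-successors) — d ∉ ∀r.∃r.D possible
2. Hence d : ∀r.∃r.D: not entailed.

No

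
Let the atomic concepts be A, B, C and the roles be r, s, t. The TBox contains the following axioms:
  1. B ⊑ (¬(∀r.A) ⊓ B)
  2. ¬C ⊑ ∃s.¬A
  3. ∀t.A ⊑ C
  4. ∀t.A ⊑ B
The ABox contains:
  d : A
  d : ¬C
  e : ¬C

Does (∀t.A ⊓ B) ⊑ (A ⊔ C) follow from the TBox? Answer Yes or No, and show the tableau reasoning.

Yes

1. (∀t.A ⊓ B) ⊑ (A ⊔ C)  ⇔  ((∀t.A ⊓ B) ⊓ (¬A ⊓ ¬C)) unsat w.r.t. T
   all branches close; clash {C, ¬C} at x₀
2. Hence (∀t.A ⊓ B) ⊑ (A ⊔ C): entailed.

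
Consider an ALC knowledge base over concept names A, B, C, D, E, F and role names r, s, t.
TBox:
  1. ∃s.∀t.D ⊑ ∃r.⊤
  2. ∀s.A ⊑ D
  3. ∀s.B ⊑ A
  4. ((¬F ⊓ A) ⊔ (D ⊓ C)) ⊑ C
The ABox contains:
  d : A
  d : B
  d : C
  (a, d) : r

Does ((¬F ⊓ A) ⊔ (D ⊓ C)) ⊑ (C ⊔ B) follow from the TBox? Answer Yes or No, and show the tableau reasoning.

Yes

1. ((¬F ⊓ A) ⊔ (D ⊓ C)) ⊑ (C ⊔ B)  ⇔  (((¬F ⊓ A) ⊔ (D ⊓ C)) ⊓ (¬C ⊓ ¬B)) unsat w.r.t. T
   all branches close; clash {C, ¬C} at x₀
2. Hence ((¬F ⊓ A) ⊔ (D ⊓ C)) ⊑ (C ⊔ B): entailed.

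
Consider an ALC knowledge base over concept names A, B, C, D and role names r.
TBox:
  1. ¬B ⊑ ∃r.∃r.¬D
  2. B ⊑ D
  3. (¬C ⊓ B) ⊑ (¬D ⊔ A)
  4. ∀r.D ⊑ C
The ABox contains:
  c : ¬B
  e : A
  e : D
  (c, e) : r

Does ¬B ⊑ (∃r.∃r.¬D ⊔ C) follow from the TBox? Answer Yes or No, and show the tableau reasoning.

1. ¬B ⊑ (∃r.∃r.¬D ⊔ C)  ⇔  (¬B ⊓ (∀r.∀r.D ⊓ ¬C)) unsat w.r.t. T
   all branches close; clash {C, ¬C} at x₀
2. Hence ¬B ⊑ (∃r.∃r.¬D ⊔ C): entailed.

Yes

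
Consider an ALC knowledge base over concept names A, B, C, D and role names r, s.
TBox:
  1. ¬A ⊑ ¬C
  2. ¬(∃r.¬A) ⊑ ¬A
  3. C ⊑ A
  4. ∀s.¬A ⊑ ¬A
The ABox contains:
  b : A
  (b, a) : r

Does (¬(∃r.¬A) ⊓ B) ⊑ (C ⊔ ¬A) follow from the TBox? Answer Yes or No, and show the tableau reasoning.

1. (¬(∃r.¬A) ⊓ B) ⊑ (C ⊔ ¬A)  ⇔  ((∀r.A ⊓ B) ⊓ (¬C ⊓ A)) unsat w.r.t. T
   all branches close; clash {A, ¬A} at x₀
2. Hence (¬(∃r.¬A) ⊓ B) ⊑ (C ⊔ ¬A): entailed.

Yes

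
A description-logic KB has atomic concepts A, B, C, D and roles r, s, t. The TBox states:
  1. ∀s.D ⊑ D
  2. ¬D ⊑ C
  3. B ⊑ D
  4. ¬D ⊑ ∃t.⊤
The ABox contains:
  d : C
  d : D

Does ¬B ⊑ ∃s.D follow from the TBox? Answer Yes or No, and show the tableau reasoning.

No

1. ¬B ⊑ ∃s.D  ⇔  (¬B ⊓ ∀s.¬D) unsat w.r.t. T
   open: L(x₀) ⊇ {D, ¬B, ∀s.¬D}
2. Hence ¬B ⊑ ∃s.D: not entailed.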